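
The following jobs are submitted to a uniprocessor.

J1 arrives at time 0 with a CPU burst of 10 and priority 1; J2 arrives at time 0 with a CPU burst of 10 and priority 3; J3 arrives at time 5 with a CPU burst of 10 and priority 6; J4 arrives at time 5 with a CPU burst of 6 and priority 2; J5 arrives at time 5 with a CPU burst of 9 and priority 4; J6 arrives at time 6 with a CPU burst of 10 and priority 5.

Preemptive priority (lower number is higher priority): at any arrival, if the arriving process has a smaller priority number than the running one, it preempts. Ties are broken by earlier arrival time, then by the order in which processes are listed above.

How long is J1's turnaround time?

10

Timeline: | J1 0-10 | J4 10-16 | J2 16-26 | J5 26-35 | J6 35-45 | J3 45-55 |
Completion: J1=10  J2=26  J3=55  J4=16  J5=35  J6=45
Turnaround(J1) = completion − arrival = 10 − 0 = 10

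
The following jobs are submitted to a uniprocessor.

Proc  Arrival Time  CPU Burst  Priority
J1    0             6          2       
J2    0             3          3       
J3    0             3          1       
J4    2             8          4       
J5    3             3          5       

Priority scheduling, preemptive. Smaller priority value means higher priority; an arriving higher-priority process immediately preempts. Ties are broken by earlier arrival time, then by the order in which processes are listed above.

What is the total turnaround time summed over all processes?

Schedule: | J3 0-3 | J1 3-9 | J2 9-12 | J4 12-20 | J5 20-23 |
Completion: J1=9  J2=12  J3=3  J4=20  J5=23
Turnaround = completion − arrival: J1=9, J2=12, J3=3, J4=18, J5=20
Total turnaround = 9 + 12 + 3 + 18 + 20 = 62

62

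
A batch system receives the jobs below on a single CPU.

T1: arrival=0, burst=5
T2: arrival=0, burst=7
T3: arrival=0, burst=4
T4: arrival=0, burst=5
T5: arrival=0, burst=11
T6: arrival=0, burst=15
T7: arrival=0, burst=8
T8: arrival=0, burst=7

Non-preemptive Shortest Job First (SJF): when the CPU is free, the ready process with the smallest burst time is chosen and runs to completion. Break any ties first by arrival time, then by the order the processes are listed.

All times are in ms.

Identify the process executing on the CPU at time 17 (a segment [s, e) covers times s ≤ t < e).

T2

Timeline: | T3 0-4 | T1 4-9 | T4 9-14 | T2 14-21 | T8 21-28 | T7 28-36 | T5 36-47 | T6 47-62 |
Completion: T1=9  T2=21  T3=4  T4=14  T5=47  T6=62  T7=36  T8=28
Turnaround (C−A): T1=9  T2=21  T3=4  T4=14  T5=47  T6=62  T7=36  T8=28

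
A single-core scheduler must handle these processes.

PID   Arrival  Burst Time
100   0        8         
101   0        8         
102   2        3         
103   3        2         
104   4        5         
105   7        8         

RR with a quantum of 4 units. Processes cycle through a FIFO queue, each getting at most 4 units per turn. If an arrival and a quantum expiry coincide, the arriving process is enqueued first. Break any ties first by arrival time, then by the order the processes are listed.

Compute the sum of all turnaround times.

Timeline: | 100 0-4 | 101 4-8 | 102 8-11 | 103 11-13 | 104 13-17 | 100 17-21 | 105 21-25 | 101 25-29 | 104 29-30 | 105 30-34 |
Completion: 100=21  101=29  102=11  103=13  104=30  105=34
Turnaround = completion − arrival: 100=21, 101=29, 102=9, 103=10, 104=26, 105=27
Total turnaround = 21 + 29 + 9 + 10 + 26 + 27 = 122

122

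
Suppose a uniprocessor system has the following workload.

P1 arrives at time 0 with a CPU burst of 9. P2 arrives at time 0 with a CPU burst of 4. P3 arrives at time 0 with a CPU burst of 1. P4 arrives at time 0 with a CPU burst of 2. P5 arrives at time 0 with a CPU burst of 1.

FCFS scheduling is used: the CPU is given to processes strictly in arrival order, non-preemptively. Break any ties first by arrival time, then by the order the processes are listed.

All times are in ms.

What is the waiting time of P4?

Schedule: | P1 0-9 | P2 9-13 | P3 13-14 | P4 14-16 | P5 16-17 |
Completion: P1=9  P2=13  P3=14  P4=16  P5=17
Turnaround (C−A): P1=9  P2=13  P3=14  P4=16  P5=17
Waiting(P4) = turnaround − burst = 16 − 2 = 14

14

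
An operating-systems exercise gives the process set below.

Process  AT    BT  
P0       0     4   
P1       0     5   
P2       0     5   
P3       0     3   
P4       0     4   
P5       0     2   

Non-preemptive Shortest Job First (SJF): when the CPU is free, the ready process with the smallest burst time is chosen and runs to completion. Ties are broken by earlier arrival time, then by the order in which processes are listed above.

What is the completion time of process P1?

Gantt: | P5 0-2 | P3 2-5 | P0 5-9 | P4 9-13 | P1 13-18 | P2 18-23 |
Completion: P0=9  P1=18  P2=23  P3=5  P4=13  P5=2
Turnaround (C−A): P0=9  P1=18  P2=23  P3=5  P4=13  P5=2

18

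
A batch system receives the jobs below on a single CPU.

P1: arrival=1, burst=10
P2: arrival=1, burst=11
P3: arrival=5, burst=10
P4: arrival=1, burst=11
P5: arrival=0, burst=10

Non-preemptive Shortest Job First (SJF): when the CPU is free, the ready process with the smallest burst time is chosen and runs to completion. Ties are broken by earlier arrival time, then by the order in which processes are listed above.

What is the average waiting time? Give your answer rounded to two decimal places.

18.60

Schedule: | P5 0-10 | P1 10-20 | P3 20-30 | P2 30-41 | P4 41-52 |
Completion: P1=20  P2=41  P3=30  P4=52  P5=10
Turnaround (C−A): P1=19  P2=40  P3=25  P4=51  P5=10
Waiting times: P1=9, P2=29, P3=15, P4=40, P5=0
Average waiting = (9+29+15+40+0) / 5 = 93/5 = 18.60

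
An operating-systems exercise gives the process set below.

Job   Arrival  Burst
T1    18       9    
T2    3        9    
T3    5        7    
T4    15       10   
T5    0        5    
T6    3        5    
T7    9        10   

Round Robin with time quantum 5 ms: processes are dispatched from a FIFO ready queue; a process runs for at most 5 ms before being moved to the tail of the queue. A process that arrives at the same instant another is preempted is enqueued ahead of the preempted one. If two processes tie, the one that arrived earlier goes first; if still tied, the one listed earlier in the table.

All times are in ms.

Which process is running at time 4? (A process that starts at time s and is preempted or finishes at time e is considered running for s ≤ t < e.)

T5

Timeline: | T5 0-5 | T2 5-10 | T6 10-15 | T3 15-20 | T7 20-25 | T2 25-29 | T4 29-34 | T1 34-39 | T3 39-41 | T7 41-46 | T4 46-51 | T1 51-55 |
Completion: T1=55  T2=29  T3=41  T4=51  T5=5  T6=15  T7=46
Turnaround (C−A): T1=37  T2=26  T3=36  T4=36  T5=5  T6=12  T7=37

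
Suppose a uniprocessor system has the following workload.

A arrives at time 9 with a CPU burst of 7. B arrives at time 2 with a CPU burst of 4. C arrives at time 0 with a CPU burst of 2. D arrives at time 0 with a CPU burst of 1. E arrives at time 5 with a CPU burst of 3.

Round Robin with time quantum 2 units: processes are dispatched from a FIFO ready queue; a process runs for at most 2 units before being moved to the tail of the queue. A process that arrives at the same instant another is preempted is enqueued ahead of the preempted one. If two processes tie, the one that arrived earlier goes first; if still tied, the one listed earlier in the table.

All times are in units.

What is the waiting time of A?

1

Timeline: | C 0-2 | D 2-3 | B 3-5 | E 5-7 | B 7-9 | E 9-10 | A 10-17 |
Completion: A=17  B=9  C=2  D=3  E=10
Waiting(A) = turnaround − burst = 8 − 7 = 1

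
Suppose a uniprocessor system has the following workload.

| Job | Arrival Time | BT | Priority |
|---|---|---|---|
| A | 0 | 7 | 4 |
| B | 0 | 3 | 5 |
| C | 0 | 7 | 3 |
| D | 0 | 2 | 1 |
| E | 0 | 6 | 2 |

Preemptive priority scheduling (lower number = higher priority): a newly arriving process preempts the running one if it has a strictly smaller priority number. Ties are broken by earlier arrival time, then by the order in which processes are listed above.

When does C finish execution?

15

Timeline: | D 0-2 | E 2-8 | C 8-15 | A 15-22 | B 22-25 |
Completion: A=22  B=25  C=15  D=2  E=8
Turnaround (C−A): A=22  B=25  C=15  D=2  E=8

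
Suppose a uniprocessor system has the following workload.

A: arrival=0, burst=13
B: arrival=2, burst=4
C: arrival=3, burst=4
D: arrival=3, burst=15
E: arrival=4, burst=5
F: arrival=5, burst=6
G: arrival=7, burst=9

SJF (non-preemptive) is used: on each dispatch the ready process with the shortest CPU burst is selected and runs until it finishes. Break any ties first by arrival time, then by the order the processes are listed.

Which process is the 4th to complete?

Timeline: | A 0-13 | B 13-17 | C 17-21 | E 21-26 | F 26-32 | G 32-41 | D 41-56 |
Completion: A=13  B=17  C=21  D=56  E=26  F=32  G=41
Finish order: A → B → C → E → F → G → D

E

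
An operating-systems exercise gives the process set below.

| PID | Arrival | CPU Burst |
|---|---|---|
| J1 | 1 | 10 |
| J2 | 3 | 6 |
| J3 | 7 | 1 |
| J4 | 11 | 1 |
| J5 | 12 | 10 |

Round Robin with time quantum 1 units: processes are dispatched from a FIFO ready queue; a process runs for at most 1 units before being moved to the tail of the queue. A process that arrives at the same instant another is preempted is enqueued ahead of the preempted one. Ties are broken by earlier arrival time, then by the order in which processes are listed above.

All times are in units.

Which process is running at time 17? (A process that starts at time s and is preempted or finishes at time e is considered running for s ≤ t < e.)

J5

Timeline: | idle 0-1 | J1 1-3 | J2 3-4 | J1 4-5 | J2 5-6 | J1 6-7 | J2 7-8 | J3 8-9 | J1 9-10 | J2 10-11 | J1 11-12 | J4 12-13 | J2 13-14 | J5 14-15 | J1 15-16 | J2 16-17 | J5 17-18 | J1 18-19 | J5 19-20 | J1 20-21 | J5 21-22 | J1 22-23 | J5 23-29 |
Completion: J1=23  J2=17  J3=9  J4=13  J5=29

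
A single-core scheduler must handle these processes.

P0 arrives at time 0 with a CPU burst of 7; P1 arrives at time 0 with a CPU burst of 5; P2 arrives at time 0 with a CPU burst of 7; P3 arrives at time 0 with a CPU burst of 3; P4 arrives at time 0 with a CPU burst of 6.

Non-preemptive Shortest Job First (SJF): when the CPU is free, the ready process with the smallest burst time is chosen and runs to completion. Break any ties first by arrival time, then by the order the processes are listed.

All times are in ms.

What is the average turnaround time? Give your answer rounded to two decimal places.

Timeline: | P3 0-3 | P1 3-8 | P4 8-14 | P0 14-21 | P2 21-28 |
Completion: P0=21  P1=8  P2=28  P3=3  P4=14
Turnaround (C−A): P0=21  P1=8  P2=28  P3=3  P4=14
Turnaround times: P0=21, P1=8, P2=28, P3=3, P4=14
Average turnaround = (21+8+28+3+14) / 5 = 74/5 = 14.80

14.80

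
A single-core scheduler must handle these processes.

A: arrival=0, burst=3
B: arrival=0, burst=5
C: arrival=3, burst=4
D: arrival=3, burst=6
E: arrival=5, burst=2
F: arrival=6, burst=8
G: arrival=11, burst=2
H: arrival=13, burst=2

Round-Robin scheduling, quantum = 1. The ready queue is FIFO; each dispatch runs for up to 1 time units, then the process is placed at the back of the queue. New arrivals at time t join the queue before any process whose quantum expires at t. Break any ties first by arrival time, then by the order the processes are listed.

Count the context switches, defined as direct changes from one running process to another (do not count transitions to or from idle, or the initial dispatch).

Schedule: | A 0-1 | B 1-2 | A 2-3 | B 3-4 | C 4-5 | D 5-6 | A 6-7 | B 7-8 | E 8-9 | C 9-10 | F 10-11 | D 11-12 | B 12-13 | E 13-14 | C 14-15 | G 15-16 | F 16-17 | D 17-18 | H 18-19 | B 19-20 | C 20-21 | G 21-22 | F 22-23 | D 23-24 | H 24-25 | F 25-26 | D 26-27 | F 27-28 | D 28-29 | F 29-32 |
Completion: A=7  B=20  C=21  D=29  E=14  F=32  G=22  H=25

29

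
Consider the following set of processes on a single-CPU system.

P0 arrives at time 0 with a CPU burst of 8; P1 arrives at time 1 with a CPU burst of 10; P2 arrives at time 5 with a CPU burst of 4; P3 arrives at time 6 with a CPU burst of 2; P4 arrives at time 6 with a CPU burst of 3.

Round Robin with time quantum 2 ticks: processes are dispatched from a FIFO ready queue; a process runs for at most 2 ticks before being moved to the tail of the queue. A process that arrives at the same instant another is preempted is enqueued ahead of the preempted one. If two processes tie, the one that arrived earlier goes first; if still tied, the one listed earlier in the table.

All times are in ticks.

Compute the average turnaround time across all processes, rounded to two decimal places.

Timeline: | P0 0-2 | P1 2-4 | P0 4-6 | P1 6-8 | P2 8-10 | P3 10-12 | P4 12-14 | P0 14-16 | P1 16-18 | P2 18-20 | P4 20-21 | P0 21-23 | P1 23-27 |
Completion: P0=23  P1=27  P2=20  P3=12  P4=21
Turnaround (C−A): P0=23  P1=26  P2=15  P3=6  P4=15
Turnaround times: P0=23, P1=26, P2=15, P3=6, P4=15
Average turnaround = (23+26+15+6+15) / 5 = 85/5 = 17.00

17.00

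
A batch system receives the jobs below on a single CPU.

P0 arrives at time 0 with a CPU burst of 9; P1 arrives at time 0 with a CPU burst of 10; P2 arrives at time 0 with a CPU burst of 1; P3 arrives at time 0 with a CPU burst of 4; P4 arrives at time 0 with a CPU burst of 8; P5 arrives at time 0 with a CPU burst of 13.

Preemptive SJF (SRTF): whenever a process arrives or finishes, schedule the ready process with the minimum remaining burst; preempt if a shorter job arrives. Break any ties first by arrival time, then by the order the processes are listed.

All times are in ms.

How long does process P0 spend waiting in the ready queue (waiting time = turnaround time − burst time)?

13

Schedule: | P2 0-1 | P3 1-5 | P4 5-13 | P0 13-22 | P1 22-32 | P5 32-45 |
Completion: P0=22  P1=32  P2=1  P3=5  P4=13  P5=45
Turnaround (C−A): P0=22  P1=32  P2=1  P3=5  P4=13  P5=45
Waiting(P0) = turnaround − burst = 22 − 9 = 13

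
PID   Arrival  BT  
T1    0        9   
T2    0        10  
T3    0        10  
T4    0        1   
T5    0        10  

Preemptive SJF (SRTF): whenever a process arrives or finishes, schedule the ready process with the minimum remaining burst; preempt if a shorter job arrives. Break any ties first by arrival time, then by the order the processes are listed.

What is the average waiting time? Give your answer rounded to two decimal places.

Timeline: | T4 0-1 | T1 1-10 | T2 10-20 | T3 20-30 | T5 30-40 |
Completion: T1=10  T2=20  T3=30  T4=1  T5=40
Waiting times: T1=1, T2=10, T3=20, T4=0, T5=30
Average waiting = (1+10+20+0+30) / 5 = 61/5 = 12.20

12.20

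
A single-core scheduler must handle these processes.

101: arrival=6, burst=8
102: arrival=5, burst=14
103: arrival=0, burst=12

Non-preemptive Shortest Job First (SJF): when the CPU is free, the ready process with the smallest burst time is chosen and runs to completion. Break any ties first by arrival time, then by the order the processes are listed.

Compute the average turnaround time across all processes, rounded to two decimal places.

18.33

Schedule: | 103 0-12 | 101 12-20 | 102 20-34 |
Completion: 101=20  102=34  103=12
Turnaround (C−A): 101=14  102=29  103=12
Turnaround times: 101=14, 102=29, 103=12
Average turnaround = (14+29+12) / 3 = 55/3 = 18.33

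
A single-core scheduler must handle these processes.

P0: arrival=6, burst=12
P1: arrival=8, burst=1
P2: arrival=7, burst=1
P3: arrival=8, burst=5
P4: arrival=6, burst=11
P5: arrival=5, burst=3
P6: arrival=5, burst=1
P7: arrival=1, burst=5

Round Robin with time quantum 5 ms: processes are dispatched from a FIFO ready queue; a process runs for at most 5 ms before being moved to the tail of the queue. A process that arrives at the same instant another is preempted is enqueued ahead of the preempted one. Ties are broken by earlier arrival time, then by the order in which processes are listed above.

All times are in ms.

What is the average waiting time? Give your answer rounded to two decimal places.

Timeline: | idle 0-1 | P7 1-6 | P5 6-9 | P6 9-10 | P0 10-15 | P4 15-20 | P2 20-21 | P1 21-22 | P3 22-27 | P0 27-32 | P4 32-37 | P0 37-39 | P4 39-40 |
Completion: P0=39  P1=22  P2=21  P3=27  P4=40  P5=9  P6=10  P7=6
Turnaround (C−A): P0=33  P1=14  P2=14  P3=19  P4=34  P5=4  P6=5  P7=5
Waiting times: P0=21, P1=13, P2=13, P3=14, P4=23, P5=1, P6=4, P7=0
Average waiting = (21+13+13+14+23+1+4+0) / 8 = 89/8 = 11.13

11.13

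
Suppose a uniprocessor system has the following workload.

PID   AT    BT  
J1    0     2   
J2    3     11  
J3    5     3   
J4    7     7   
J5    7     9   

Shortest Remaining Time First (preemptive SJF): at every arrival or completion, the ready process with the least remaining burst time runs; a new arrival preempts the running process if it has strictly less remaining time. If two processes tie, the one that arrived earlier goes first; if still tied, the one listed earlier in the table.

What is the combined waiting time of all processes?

28

Schedule: | J1 0-2 | idle 2-3 | J2 3-5 | J3 5-8 | J4 8-15 | J2 15-24 | J5 24-33 |
Completion: J1=2  J2=24  J3=8  J4=15  J5=33
Turnaround (C−A): J1=2  J2=21  J3=3  J4=8  J5=26
Waiting = turnaround − burst: J1=0, J2=10, J3=0, J4=1, J5=17
Total waiting = 0 + 10 + 0 + 1 + 17 = 28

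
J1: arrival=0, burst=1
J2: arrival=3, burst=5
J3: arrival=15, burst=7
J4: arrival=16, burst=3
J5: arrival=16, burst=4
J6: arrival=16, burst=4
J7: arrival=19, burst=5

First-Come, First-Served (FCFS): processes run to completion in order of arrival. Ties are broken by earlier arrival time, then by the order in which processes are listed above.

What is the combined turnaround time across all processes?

Timeline: | J1 0-1 | idle 1-3 | J2 3-8 | idle 8-15 | J3 15-22 | J4 22-25 | J5 25-29 | J6 29-33 | J7 33-38 |
Completion: J1=1  J2=8  J3=22  J4=25  J5=29  J6=33  J7=38
Turnaround (C−A): J1=1  J2=5  J3=7  J4=9  J5=13  J6=17  J7=19
Turnaround = completion − arrival: J1=1, J2=5, J3=7, J4=9, J5=13, J6=17, J7=19
Total turnaround = 1 + 5 + 7 + 9 + 13 + 17 + 19 = 71

71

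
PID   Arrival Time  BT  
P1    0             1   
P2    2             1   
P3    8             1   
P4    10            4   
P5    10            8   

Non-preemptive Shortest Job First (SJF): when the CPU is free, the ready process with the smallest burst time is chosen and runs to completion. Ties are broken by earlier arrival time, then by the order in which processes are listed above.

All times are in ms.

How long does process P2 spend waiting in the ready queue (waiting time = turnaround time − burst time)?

Gantt: | P1 0-1 | idle 1-2 | P2 2-3 | idle 3-8 | P3 8-9 | idle 9-10 | P4 10-14 | P5 14-22 |
Completion: P1=1  P2=3  P3=9  P4=14  P5=22
Turnaround (C−A): P1=1  P2=1  P3=1  P4=4  P5=12
Waiting(P2) = turnaround − burst = 1 − 1 = 0

0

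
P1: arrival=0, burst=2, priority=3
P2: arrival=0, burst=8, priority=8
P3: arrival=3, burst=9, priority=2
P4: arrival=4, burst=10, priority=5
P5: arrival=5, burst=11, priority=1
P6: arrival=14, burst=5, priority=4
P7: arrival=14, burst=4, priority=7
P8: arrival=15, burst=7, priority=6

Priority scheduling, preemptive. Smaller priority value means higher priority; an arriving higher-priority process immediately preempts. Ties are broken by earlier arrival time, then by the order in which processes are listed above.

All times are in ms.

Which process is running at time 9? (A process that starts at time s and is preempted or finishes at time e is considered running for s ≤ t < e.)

Gantt: | P1 0-2 | P2 2-3 | P3 3-5 | P5 5-16 | P3 16-23 | P6 23-28 | P4 28-38 | P8 38-45 | P7 45-49 | P2 49-56 |
Completion: P1=2  P2=56  P3=23  P4=38  P5=16  P6=28  P7=49  P8=45

P5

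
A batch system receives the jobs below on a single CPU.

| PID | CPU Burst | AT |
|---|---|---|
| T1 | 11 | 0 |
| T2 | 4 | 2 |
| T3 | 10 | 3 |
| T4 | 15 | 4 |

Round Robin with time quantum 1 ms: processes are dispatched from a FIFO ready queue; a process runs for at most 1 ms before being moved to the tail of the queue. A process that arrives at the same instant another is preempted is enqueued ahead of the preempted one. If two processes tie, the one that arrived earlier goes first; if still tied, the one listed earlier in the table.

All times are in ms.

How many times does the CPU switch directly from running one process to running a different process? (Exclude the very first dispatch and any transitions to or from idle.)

Schedule: | T1 0-2 | T2 2-3 | T1 3-4 | T3 4-5 | T2 5-6 | T4 6-7 | T1 7-8 | T3 8-9 | T2 9-10 | T4 10-11 | T1 11-12 | T3 12-13 | T2 13-14 | T4 14-15 | T1 15-16 | T3 16-17 | T4 17-18 | T1 18-19 | T3 19-20 | T4 20-21 | T1 21-22 | T3 22-23 | T4 23-24 | T1 24-25 | T3 25-26 | T4 26-27 | T1 27-28 | T3 28-29 | T4 29-30 | T1 30-31 | T3 31-32 | T4 32-33 | T3 33-34 | T4 34-40 |
Completion: T1=31  T2=14  T3=34  T4=40

33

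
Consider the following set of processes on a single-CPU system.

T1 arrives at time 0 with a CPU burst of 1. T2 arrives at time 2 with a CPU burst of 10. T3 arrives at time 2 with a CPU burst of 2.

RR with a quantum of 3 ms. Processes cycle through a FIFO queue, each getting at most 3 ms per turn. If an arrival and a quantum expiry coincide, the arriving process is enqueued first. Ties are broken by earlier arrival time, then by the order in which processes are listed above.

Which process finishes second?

Gantt: | T1 0-1 | idle 1-2 | T2 2-5 | T3 5-7 | T2 7-14 |
Completion: T1=1  T2=14  T3=7
Turnaround (C−A): T1=1  T2=12  T3=5
Finish order: T1 → T3 → T2

T3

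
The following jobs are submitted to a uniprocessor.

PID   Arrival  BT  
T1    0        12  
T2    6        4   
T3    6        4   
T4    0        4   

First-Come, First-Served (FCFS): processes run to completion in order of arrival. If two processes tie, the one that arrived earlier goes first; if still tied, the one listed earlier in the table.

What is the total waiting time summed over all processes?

Schedule: | T1 0-12 | T4 12-16 | T2 16-20 | T3 20-24 |
Completion: T1=12  T2=20  T3=24  T4=16
Turnaround (C−A): T1=12  T2=14  T3=18  T4=16
Waiting = turnaround − burst: T1=0, T2=10, T3=14, T4=12
Total waiting = 0 + 10 + 14 + 12 = 36

36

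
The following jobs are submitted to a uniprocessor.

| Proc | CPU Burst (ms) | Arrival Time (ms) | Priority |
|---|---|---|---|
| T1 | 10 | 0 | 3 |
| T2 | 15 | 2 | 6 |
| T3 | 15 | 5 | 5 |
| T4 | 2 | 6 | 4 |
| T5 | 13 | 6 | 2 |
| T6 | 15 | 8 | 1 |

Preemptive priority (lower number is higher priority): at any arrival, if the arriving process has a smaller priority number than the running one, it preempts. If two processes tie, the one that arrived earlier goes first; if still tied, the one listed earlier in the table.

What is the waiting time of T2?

Timeline: | T1 0-6 | T5 6-8 | T6 8-23 | T5 23-34 | T1 34-38 | T4 38-40 | T3 40-55 | T2 55-70 |
Completion: T1=38  T2=70  T3=55  T4=40  T5=34  T6=23
Waiting(T2) = turnaround − burst = 68 − 15 = 53

53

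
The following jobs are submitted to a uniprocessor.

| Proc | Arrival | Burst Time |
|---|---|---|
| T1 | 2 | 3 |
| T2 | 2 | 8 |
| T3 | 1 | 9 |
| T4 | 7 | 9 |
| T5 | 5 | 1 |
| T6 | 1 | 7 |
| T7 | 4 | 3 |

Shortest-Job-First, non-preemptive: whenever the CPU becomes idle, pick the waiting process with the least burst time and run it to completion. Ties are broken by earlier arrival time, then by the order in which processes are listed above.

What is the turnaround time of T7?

Schedule: | idle 0-1 | T6 1-8 | T5 8-9 | T1 9-12 | T7 12-15 | T2 15-23 | T3 23-32 | T4 32-41 |
Completion: T1=12  T2=23  T3=32  T4=41  T5=9  T6=8  T7=15
Turnaround (C−A): T1=10  T2=21  T3=31  T4=34  T5=4  T6=7  T7=11
Turnaround(T7) = completion − arrival = 15 − 4 = 11

11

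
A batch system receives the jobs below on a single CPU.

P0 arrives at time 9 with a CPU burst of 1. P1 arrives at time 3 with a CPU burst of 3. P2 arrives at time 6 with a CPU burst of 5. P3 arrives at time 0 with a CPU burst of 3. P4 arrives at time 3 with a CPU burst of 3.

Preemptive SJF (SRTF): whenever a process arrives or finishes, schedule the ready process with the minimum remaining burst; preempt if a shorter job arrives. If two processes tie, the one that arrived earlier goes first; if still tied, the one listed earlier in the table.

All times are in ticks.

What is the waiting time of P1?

Gantt: | P3 0-3 | P1 3-6 | P4 6-9 | P0 9-10 | P2 10-15 |
Completion: P0=10  P1=6  P2=15  P3=3  P4=9
Turnaround (C−A): P0=1  P1=3  P2=9  P3=3  P4=6
Waiting(P1) = turnaround − burst = 3 − 3 = 0

0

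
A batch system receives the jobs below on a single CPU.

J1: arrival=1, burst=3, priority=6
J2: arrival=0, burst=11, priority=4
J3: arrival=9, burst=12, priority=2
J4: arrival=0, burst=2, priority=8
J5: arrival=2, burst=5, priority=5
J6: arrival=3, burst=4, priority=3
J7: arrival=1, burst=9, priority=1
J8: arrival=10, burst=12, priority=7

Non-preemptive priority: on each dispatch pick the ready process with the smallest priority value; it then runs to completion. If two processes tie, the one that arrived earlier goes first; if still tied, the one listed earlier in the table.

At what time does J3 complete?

32

Schedule: | J2 0-11 | J7 11-20 | J3 20-32 | J6 32-36 | J5 36-41 | J1 41-44 | J8 44-56 | J4 56-58 |
Completion: J1=44  J2=11  J3=32  J4=58  J5=41  J6=36  J7=20  J8=56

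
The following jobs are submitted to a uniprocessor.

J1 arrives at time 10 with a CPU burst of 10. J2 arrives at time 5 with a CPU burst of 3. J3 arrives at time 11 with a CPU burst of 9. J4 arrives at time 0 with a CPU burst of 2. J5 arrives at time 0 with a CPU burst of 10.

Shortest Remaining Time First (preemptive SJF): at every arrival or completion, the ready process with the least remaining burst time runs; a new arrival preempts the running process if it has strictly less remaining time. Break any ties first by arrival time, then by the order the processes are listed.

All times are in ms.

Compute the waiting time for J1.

Gantt: | J4 0-2 | J5 2-5 | J2 5-8 | J5 8-15 | J3 15-24 | J1 24-34 |
Completion: J1=34  J2=8  J3=24  J4=2  J5=15
Waiting(J1) = turnaround − burst = 24 − 10 = 14

14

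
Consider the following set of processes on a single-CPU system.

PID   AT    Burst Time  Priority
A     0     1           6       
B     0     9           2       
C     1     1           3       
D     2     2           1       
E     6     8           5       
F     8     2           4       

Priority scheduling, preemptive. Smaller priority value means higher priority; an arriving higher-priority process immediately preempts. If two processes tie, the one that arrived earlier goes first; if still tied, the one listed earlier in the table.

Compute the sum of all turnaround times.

Gantt: | B 0-2 | D 2-4 | B 4-11 | C 11-12 | F 12-14 | E 14-22 | A 22-23 |
Completion: A=23  B=11  C=12  D=4  E=22  F=14
Turnaround (C−A): A=23  B=11  C=11  D=2  E=16  F=6
Turnaround = completion − arrival: A=23, B=11, C=11, D=2, E=16, F=6
Total turnaround = 23 + 11 + 11 + 2 + 16 + 6 = 69

69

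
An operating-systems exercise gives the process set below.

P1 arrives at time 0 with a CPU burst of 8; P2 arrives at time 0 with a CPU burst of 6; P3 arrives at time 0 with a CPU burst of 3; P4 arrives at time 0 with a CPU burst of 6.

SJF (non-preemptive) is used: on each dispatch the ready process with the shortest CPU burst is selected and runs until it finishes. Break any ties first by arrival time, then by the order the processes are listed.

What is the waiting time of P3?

0

Schedule: | P3 0-3 | P2 3-9 | P4 9-15 | P1 15-23 |
Completion: P1=23  P2=9  P3=3  P4=15
Turnaround (C−A): P1=23  P2=9  P3=3  P4=15
Waiting(P3) = turnaround − burst = 3 − 3 = 0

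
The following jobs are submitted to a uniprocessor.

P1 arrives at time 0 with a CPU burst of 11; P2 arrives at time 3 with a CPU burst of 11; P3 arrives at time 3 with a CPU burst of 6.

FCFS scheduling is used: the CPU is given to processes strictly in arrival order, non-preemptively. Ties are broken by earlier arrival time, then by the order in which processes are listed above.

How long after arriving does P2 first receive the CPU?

Schedule: | P1 0-11 | P2 11-22 | P3 22-28 |
Completion: P1=11  P2=22  P3=28
Response(P2) = first start − arrival = 11 − 3 = 8

8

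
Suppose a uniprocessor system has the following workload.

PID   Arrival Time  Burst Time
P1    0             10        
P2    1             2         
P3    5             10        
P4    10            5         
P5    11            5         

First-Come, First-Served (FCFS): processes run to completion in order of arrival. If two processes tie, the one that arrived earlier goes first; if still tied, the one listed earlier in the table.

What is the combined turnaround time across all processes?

Gantt: | P1 0-10 | P2 10-12 | P3 12-22 | P4 22-27 | P5 27-32 |
Completion: P1=10  P2=12  P3=22  P4=27  P5=32
Turnaround (C−A): P1=10  P2=11  P3=17  P4=17  P5=21
Turnaround = completion − arrival: P1=10, P2=11, P3=17, P4=17, P5=21
Total turnaround = 10 + 11 + 17 + 17 + 21 = 76

76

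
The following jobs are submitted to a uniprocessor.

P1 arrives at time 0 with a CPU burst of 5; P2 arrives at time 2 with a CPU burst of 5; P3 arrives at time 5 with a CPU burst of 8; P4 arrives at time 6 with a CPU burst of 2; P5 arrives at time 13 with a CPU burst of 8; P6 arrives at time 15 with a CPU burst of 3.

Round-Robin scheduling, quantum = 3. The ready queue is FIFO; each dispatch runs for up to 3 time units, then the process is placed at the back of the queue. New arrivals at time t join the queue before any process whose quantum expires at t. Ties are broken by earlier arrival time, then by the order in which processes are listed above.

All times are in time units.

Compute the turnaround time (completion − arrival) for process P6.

9

Timeline: | P1 0-3 | P2 3-6 | P1 6-8 | P3 8-11 | P4 11-13 | P2 13-15 | P3 15-18 | P5 18-21 | P6 21-24 | P3 24-26 | P5 26-31 |
Completion: P1=8  P2=15  P3=26  P4=13  P5=31  P6=24
Turnaround(P6) = completion − arrival = 24 − 15 = 9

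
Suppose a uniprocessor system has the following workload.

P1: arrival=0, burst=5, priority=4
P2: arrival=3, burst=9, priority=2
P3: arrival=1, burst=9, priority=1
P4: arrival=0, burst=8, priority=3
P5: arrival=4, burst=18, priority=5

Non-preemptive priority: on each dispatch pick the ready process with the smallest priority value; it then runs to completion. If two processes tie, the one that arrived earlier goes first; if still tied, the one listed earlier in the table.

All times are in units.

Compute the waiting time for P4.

0

Schedule: | P4 0-8 | P3 8-17 | P2 17-26 | P1 26-31 | P5 31-49 |
Completion: P1=31  P2=26  P3=17  P4=8  P5=49
Waiting(P4) = turnaround − burst = 8 − 8 = 0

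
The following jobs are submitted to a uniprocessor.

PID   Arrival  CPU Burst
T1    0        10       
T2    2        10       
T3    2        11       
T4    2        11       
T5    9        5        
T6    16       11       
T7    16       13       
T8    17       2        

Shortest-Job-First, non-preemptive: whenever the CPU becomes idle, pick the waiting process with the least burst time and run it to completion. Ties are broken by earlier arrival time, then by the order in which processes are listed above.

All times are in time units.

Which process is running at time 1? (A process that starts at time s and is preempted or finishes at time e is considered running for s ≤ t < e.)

Gantt: | T1 0-10 | T5 10-15 | T2 15-25 | T8 25-27 | T3 27-38 | T4 38-49 | T6 49-60 | T7 60-73 |
Completion: T1=10  T2=25  T3=38  T4=49  T5=15  T6=60  T7=73  T8=27

T1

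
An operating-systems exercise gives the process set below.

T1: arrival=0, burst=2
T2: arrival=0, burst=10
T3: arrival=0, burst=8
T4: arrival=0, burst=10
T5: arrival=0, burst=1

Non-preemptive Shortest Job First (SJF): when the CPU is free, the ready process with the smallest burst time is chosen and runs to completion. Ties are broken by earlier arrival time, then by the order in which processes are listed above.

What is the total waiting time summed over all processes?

Schedule: | T5 0-1 | T1 1-3 | T3 3-11 | T2 11-21 | T4 21-31 |
Completion: T1=3  T2=21  T3=11  T4=31  T5=1
Turnaround (C−A): T1=3  T2=21  T3=11  T4=31  T5=1
Waiting = turnaround − burst: T1=1, T2=11, T3=3, T4=21, T5=0
Total waiting = 1 + 11 + 3 + 21 + 0 = 36

36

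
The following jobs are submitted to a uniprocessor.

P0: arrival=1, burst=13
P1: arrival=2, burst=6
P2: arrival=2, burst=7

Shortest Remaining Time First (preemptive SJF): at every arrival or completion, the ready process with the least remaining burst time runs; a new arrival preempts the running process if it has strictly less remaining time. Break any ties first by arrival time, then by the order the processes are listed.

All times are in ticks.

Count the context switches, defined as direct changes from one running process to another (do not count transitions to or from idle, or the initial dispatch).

Schedule: | idle 0-1 | P0 1-2 | P1 2-8 | P2 8-15 | P0 15-27 |
Completion: P0=27  P1=8  P2=15
Turnaround (C−A): P0=26  P1=6  P2=13

3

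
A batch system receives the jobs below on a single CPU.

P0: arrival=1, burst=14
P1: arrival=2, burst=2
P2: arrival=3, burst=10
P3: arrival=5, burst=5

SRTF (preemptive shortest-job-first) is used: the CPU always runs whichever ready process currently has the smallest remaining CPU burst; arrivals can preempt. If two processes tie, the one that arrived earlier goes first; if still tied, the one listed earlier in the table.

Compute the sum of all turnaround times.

Gantt: | idle 0-1 | P0 1-2 | P1 2-4 | P2 4-5 | P3 5-10 | P2 10-19 | P0 19-32 |
Completion: P0=32  P1=4  P2=19  P3=10
Turnaround = completion − arrival: P0=31, P1=2, P2=16, P3=5
Total turnaround = 31 + 2 + 16 + 5 = 54

54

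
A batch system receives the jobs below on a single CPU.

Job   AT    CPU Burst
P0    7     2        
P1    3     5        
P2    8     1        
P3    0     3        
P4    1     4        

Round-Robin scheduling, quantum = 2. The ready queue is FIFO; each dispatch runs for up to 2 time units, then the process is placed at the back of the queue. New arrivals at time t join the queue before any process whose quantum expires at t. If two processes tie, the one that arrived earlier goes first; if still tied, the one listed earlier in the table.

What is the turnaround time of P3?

5

Schedule: | P3 0-2 | P4 2-4 | P3 4-5 | P1 5-7 | P4 7-9 | P0 9-11 | P1 11-13 | P2 13-14 | P1 14-15 |
Completion: P0=11  P1=15  P2=14  P3=5  P4=9
Turnaround(P3) = completion − arrival = 5 − 0 = 5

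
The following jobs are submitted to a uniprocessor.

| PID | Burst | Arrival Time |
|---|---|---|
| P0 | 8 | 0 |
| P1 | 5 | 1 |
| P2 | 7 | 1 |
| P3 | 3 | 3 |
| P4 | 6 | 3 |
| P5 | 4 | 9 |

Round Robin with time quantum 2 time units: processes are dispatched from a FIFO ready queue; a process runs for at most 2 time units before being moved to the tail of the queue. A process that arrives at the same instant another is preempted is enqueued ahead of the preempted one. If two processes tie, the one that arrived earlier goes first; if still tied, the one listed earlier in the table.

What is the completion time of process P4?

32

Timeline: | P0 0-2 | P1 2-4 | P2 4-6 | P0 6-8 | P3 8-10 | P4 10-12 | P1 12-14 | P2 14-16 | P0 16-18 | P5 18-20 | P3 20-21 | P4 21-23 | P1 23-24 | P2 24-26 | P0 26-28 | P5 28-30 | P4 30-32 | P2 32-33 |
Completion: P0=28  P1=24  P2=33  P3=21  P4=32  P5=30
Turnaround (C−A): P0=28  P1=23  P2=32  P3=18  P4=29  P5=21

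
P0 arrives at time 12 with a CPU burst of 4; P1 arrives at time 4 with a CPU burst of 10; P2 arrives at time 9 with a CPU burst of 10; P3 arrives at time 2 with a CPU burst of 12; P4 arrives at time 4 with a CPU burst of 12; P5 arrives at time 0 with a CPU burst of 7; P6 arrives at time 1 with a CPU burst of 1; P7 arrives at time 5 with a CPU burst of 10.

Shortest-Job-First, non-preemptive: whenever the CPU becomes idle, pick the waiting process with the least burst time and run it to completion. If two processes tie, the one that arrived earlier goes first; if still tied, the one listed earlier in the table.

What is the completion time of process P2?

42

Timeline: | P5 0-7 | P6 7-8 | P1 8-18 | P0 18-22 | P7 22-32 | P2 32-42 | P3 42-54 | P4 54-66 |
Completion: P0=22  P1=18  P2=42  P3=54  P4=66  P5=7  P6=8  P7=32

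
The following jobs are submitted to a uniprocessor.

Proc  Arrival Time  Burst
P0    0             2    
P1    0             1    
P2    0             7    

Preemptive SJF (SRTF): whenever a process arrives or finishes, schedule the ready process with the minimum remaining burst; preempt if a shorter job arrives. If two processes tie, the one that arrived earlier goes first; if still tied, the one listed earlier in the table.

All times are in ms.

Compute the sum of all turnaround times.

Timeline: | P1 0-1 | P0 1-3 | P2 3-10 |
Completion: P0=3  P1=1  P2=10
Turnaround (C−A): P0=3  P1=1  P2=10
Turnaround = completion − arrival: P0=3, P1=1, P2=10
Total turnaround = 3 + 1 + 10 = 14

14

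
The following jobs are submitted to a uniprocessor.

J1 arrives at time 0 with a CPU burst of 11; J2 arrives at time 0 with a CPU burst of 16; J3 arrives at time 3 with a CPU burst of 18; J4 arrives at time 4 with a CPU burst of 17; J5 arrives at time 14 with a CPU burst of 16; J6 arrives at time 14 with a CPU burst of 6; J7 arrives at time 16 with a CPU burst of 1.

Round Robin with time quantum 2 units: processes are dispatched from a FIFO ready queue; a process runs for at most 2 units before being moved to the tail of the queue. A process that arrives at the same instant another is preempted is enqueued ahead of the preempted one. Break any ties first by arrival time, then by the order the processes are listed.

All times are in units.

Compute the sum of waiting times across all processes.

312

Schedule: | J1 0-2 | J2 2-4 | J1 4-6 | J3 6-8 | J4 8-10 | J2 10-12 | J1 12-14 | J3 14-16 | J4 16-18 | J2 18-20 | J5 20-22 | J6 22-24 | J1 24-26 | J7 26-27 | J3 27-29 | J4 29-31 | J2 31-33 | J5 33-35 | J6 35-37 | J1 37-39 | J3 39-41 | J4 41-43 | J2 43-45 | J5 45-47 | J6 47-49 | J1 49-50 | J3 50-52 | J4 52-54 | J2 54-56 | J5 56-58 | J3 58-60 | J4 60-62 | J2 62-64 | J5 64-66 | J3 66-68 | J4 68-70 | J2 70-72 | J5 72-74 | J3 74-76 | J4 76-78 | J5 78-80 | J3 80-82 | J4 82-83 | J5 83-85 |
Completion: J1=50  J2=72  J3=82  J4=83  J5=85  J6=49  J7=27
Waiting = turnaround − burst: J1=39, J2=56, J3=61, J4=62, J5=55, J6=29, J7=10
Total waiting = 39 + 56 + 61 + 62 + 55 + 29 + 10 = 312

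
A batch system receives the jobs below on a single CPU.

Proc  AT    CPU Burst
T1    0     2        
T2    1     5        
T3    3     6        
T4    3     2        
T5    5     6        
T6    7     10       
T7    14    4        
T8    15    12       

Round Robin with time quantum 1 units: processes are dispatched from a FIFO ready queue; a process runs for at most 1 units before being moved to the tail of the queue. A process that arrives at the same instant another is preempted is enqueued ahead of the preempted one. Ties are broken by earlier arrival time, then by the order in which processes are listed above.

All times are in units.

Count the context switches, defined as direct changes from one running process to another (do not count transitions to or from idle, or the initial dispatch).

43

Schedule: | T1 0-1 | T2 1-2 | T1 2-3 | T2 3-4 | T3 4-5 | T4 5-6 | T2 6-7 | T5 7-8 | T3 8-9 | T4 9-10 | T6 10-11 | T2 11-12 | T5 12-13 | T3 13-14 | T6 14-15 | T2 15-16 | T5 16-17 | T7 17-18 | T3 18-19 | T8 19-20 | T6 20-21 | T5 21-22 | T7 22-23 | T3 23-24 | T8 24-25 | T6 25-26 | T5 26-27 | T7 27-28 | T3 28-29 | T8 29-30 | T6 30-31 | T5 31-32 | T7 32-33 | T8 33-34 | T6 34-35 | T8 35-36 | T6 36-37 | T8 37-38 | T6 38-39 | T8 39-40 | T6 40-41 | T8 41-42 | T6 42-43 | T8 43-47 |
Completion: T1=3  T2=16  T3=29  T4=10  T5=32  T6=43  T7=33  T8=47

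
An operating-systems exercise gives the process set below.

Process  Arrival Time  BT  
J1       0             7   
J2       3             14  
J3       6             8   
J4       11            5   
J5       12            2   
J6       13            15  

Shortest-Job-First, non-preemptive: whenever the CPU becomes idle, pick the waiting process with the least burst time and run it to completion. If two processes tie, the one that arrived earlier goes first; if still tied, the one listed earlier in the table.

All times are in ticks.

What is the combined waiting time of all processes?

Timeline: | J1 0-7 | J3 7-15 | J5 15-17 | J4 17-22 | J2 22-36 | J6 36-51 |
Completion: J1=7  J2=36  J3=15  J4=22  J5=17  J6=51
Turnaround (C−A): J1=7  J2=33  J3=9  J4=11  J5=5  J6=38
Waiting = turnaround − burst: J1=0, J2=19, J3=1, J4=6, J5=3, J6=23
Total waiting = 0 + 19 + 1 + 6 + 3 + 23 = 52

52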